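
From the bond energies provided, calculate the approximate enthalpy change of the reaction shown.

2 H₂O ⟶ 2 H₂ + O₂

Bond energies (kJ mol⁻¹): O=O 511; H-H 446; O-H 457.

ΔH ≈ +425 kJ

Bonds broken (reactants):
  O-H: 4 × 457 = 1828
  Σ(broken) = 1828 kJ
Bonds formed (products):
  H-H: 2 × 446 = 892
  O=O: 1 × 511 = 511
  Σ(formed) = 1403 kJ
ΔH = Σ(broken) − Σ(formed) = 1828 − 1403 = +425 kJ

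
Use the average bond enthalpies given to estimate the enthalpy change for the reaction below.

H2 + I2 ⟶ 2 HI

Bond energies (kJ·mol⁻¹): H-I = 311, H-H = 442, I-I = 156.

Bonds broken (reactants):
  H-H: 1 × 442 = 442
  I-I: 1 × 156 = 156
  Σ(broken) = 598 kJ
Bonds formed (products):
  H-I: 2 × 311 = 622
  Σ(formed) = 622 kJ
ΔH = Σ(broken) − Σ(formed) = 598 − 622 = −24 kJ

ΔH ≈ −24 kJ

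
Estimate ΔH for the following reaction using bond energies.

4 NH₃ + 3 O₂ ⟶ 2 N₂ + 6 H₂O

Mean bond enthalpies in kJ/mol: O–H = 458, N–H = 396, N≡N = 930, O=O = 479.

ΔH ≈ −1167 kJ

Bonds broken (reactants):
  N–H: 12 × 396 = 4752
  O=O: 3 × 479 = 1437
  Σ(broken) = 6189 kJ
Bonds formed (products):
  N≡N: 2 × 930 = 1860
  O–H: 12 × 458 = 5496
  Σ(formed) = 7356 kJ
ΔH = Σ(broken) − Σ(formed) = 6189 − 7356 = −1167 kJ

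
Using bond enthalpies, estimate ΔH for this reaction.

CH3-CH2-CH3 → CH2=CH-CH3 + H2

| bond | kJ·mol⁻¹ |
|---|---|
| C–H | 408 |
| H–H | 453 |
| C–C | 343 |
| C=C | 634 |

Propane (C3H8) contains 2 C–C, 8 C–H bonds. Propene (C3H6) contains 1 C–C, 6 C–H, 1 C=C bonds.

Bonds broken (reactants):
  C–C: 2 × 343 = 686
  C–H: 8 × 408 = 3264
  Σ(broken) = 3950 kJ
Bonds formed (products):
  C–C: 1 × 343 = 343
  C–H: 6 × 408 = 2448
  C=C: 1 × 634 = 634
  H–H: 1 × 453 = 453
  Σ(formed) = 3878 kJ
ΔH = Σ(broken) − Σ(formed) = 3950 − 3878 = +72 kJ

ΔH ≈ +72 kJ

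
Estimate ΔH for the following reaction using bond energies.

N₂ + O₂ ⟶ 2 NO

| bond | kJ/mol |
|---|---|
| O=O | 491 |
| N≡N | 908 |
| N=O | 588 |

Bonds broken (reactants):
  N≡N: 1 × 908 = 908
  O=O: 1 × 491 = 491
  Σ(broken) = 1399 kJ
Bonds formed (products):
  N=O: 2 × 588 = 1176
  Σ(formed) = 1176 kJ
ΔH = Σ(broken) − Σ(formed) = 1399 − 1176 = +223 kJ

ΔH ≈ +223 kJ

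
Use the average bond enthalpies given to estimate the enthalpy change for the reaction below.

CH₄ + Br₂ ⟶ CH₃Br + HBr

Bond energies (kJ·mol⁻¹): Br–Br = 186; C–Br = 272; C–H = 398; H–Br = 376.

ΔH ≈ −64 kJ

Bonds broken (reactants):
  Br–Br: 1 × 186 = 186
  C–H: 4 × 398 = 1592
  Σ(broken) = 1778 kJ
Bonds formed (products):
  C–Br: 1 × 272 = 272
  C–H: 3 × 398 = 1194
  H–Br: 1 × 376 = 376
  Σ(formed) = 1842 kJ
ΔH = Σ(broken) − Σ(formed) = 1778 − 1842 = −64 kJ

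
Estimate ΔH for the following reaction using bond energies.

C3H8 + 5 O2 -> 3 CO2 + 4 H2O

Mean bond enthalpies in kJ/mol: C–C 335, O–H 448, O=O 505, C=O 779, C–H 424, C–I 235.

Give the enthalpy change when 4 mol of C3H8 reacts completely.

ΔH = −6684 kJ

Bonds broken (reactants):
  C–C: 2 × 335 = 670
  C–H: 8 × 424 = 3392
  O=O: 5 × 505 = 2525
  Σ(broken) = 6587 kJ
Bonds formed (products):
  C=O: 6 × 779 = 4674
  O–H: 8 × 448 = 3584
  Σ(formed) = 8258 kJ
ΔH = Σ(broken) − Σ(formed) = 6587 − 8258 = −1671 kJ
For 4× the reaction as written: 4 × (−1671) = −6684 kJ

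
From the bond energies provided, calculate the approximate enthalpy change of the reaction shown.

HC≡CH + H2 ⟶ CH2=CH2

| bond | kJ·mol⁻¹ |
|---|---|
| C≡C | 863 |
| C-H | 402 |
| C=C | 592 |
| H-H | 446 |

ΔH ≈ −87 kJ

Bonds broken (reactants):
  C≡C: 1 × 863 = 863
  C-H: 2 × 402 = 804
  H-H: 1 × 446 = 446
  Σ(broken) = 2113 kJ
Bonds formed (products):
  C-H: 4 × 402 = 1608
  C=C: 1 × 592 = 592
  Σ(formed) = 2200 kJ
ΔH = Σ(broken) − Σ(formed) = 2113 − 2200 = −87 kJ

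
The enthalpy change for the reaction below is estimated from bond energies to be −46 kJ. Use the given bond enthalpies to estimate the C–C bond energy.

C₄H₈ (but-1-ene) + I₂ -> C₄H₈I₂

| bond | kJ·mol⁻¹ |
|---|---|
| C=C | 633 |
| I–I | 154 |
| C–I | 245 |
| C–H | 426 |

Let D be the C–C bond energy.
Σ(broken) = 2×D + 8×426 + 1×633 + 1×154 = 4195 + 2D
Σ(formed) = 3×D + 8×426 + 2×245 = 3898 + 3D
ΔH = Σ(broken) − Σ(formed) = (4195 + 2D) − (3898 + 3D) = +297 − D
Setting this equal to −46 kJ gives D = 343 kJ/mol.

D(C–C) ≈ 343 kJ/mol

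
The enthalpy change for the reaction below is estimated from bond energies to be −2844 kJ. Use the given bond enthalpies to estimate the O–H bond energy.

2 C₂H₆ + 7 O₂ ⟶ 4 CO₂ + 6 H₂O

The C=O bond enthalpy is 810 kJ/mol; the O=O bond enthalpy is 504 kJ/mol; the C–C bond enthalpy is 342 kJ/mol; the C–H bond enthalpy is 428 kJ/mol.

D(O–H) ≈ 476 kJ/mol

Let D be the O–H bond energy.
Σ(broken) = 2×342 + 12×428 + 7×504 = 9348
Σ(formed) = 8×810 + 12×D = 6480 + 12D
ΔH = Σ(broken) − Σ(formed) = (9348) − (6480 + 12D) = +2868 − 12D
Setting this equal to −2844 kJ gives 12D = 5712, so D = 476 kJ/mol.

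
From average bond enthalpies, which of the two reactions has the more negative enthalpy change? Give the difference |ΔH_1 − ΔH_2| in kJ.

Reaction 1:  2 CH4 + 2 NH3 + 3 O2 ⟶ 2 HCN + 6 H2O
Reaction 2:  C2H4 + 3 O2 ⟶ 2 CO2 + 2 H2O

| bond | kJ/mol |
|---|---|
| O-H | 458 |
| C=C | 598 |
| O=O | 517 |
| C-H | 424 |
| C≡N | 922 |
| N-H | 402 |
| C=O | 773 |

Reaction 1:
  Bonds broken (reactants):
    C-H: 8 × 424 = 3392
    N-H: 6 × 402 = 2412
    O=O: 3 × 517 = 1551
    Σ(broken) = 7355 kJ
  Bonds formed (products):
    C≡N: 2 × 922 = 1844
    C-H: 2 × 424 = 848
    O-H: 12 × 458 = 5496
    Σ(formed) = 8188 kJ
  ΔH_1 = 7355 − 8188 = −833 kJ
Reaction 2:
  Bonds broken (reactants):
    C-H: 4 × 424 = 1696
    C=C: 1 × 598 = 598
    O=O: 3 × 517 = 1551
    Σ(broken) = 3845 kJ
  Bonds formed (products):
    C=O: 4 × 773 = 3092
    O-H: 4 × 458 = 1832
    Σ(formed) = 4924 kJ
  ΔH_2 = 3845 − 4924 = −1079 kJ
ΔH_1 − ΔH_2 = +246 kJ, so reaction 2 has the more negative ΔH; |ΔH_1 − ΔH_2| = 246 kJ.

Reaction 2, by 246 kJ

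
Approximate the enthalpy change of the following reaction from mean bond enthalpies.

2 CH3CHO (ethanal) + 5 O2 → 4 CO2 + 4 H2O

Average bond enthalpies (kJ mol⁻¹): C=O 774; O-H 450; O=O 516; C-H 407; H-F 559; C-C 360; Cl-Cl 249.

Bonds broken (reactants):
  C-C: 2 × 360 = 720
  C-H: 8 × 407 = 3256
  C=O: 2 × 774 = 1548
  O=O: 5 × 516 = 2580
  Σ(broken) = 8104 kJ
Bonds formed (products):
  C=O: 8 × 774 = 6192
  O-H: 8 × 450 = 3600
  Σ(formed) = 9792 kJ
ΔH = Σ(broken) − Σ(formed) = 8104 − 9792 = −1688 kJ

ΔH ≈ −1688 kJ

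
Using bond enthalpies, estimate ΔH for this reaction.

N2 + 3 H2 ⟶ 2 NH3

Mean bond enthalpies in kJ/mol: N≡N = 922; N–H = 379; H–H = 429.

ΔH ≈ −65 kJ

Bonds broken (reactants):
  H–H: 3 × 429 = 1287
  N≡N: 1 × 922 = 922
  Σ(broken) = 2209 kJ
Bonds formed (products):
  N–H: 6 × 379 = 2274
  Σ(formed) = 2274 kJ
ΔH = Σ(broken) − Σ(formed) = 2209 − 2274 = −65 kJ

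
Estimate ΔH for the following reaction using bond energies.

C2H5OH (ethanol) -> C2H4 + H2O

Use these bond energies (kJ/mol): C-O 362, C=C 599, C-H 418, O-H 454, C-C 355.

Bonds broken (reactants):
  C-C: 1 × 355 = 355
  C-H: 5 × 418 = 2090
  C-O: 1 × 362 = 362
  O-H: 1 × 454 = 454
  Σ(broken) = 3261 kJ
Bonds formed (products):
  C-H: 4 × 418 = 1672
  C=C: 1 × 599 = 599
  O-H: 2 × 454 = 908
  Σ(formed) = 3179 kJ
ΔH = Σ(broken) − Σ(formed) = 3261 − 3179 = +82 kJ

ΔH ≈ +82 kJ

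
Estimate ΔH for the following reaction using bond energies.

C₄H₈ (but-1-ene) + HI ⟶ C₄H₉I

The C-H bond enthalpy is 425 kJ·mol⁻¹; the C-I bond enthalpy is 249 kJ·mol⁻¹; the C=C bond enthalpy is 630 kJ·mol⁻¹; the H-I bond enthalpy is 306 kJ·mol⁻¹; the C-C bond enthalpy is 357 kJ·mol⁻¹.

ΔH ≈ −95 kJ

Bonds broken (reactants):
  C-C: 2 × 357 = 714
  C-H: 8 × 425 = 3400
  C=C: 1 × 630 = 630
  H-I: 1 × 306 = 306
  Σ(broken) = 5050 kJ
Bonds formed (products):
  C-C: 3 × 357 = 1071
  C-H: 9 × 425 = 3825
  C-I: 1 × 249 = 249
  Σ(formed) = 5145 kJ
ΔH = Σ(broken) − Σ(formed) = 5050 − 5145 = −95 kJ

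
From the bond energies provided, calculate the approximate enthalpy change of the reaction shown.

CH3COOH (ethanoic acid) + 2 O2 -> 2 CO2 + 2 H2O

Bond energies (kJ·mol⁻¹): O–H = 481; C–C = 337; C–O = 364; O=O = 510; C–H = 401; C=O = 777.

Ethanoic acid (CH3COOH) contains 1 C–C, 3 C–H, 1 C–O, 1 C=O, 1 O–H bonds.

ΔH ≈ −850 kJ

Bonds broken (reactants):
  C–C: 1 × 337 = 337
  C–H: 3 × 401 = 1203
  C–O: 1 × 364 = 364
  C=O: 1 × 777 = 777
  O–H: 1 × 481 = 481
  O=O: 2 × 510 = 1020
  Σ(broken) = 4182 kJ
Bonds formed (products):
  C=O: 4 × 777 = 3108
  O–H: 4 × 481 = 1924
  Σ(formed) = 5032 kJ
ΔH = Σ(broken) − Σ(formed) = 4182 − 5032 = −850 kJ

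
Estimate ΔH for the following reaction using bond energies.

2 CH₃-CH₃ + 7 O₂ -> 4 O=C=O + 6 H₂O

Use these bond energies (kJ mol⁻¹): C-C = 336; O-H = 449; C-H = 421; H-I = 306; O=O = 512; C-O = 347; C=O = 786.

ΔH ≈ −2368 kJ

Bonds broken (reactants):
  C-C: 2 × 336 = 672
  C-H: 12 × 421 = 5052
  O=O: 7 × 512 = 3584
  Σ(broken) = 9308 kJ
Bonds formed (products):
  C=O: 8 × 786 = 6288
  O-H: 12 × 449 = 5388
  Σ(formed) = 11676 kJ
ΔH = Σ(broken) − Σ(formed) = 9308 − 11676 = −2368 kJ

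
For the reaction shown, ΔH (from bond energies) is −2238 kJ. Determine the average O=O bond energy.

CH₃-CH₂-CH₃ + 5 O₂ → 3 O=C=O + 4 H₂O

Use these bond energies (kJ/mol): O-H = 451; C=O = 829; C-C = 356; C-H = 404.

Let D be the O=O bond energy.
Σ(broken) = 2×356 + 8×404 + 5×D = 3944 + 5D
Σ(formed) = 6×829 + 8×451 = 8582
ΔH = Σ(broken) − Σ(formed) = (3944 + 5D) − (8582) = −4638 + 5D
Setting this equal to −2238 kJ gives 5D = 2400, so D = 480 kJ/mol.

D(O=O) ≈ 480 kJ/mol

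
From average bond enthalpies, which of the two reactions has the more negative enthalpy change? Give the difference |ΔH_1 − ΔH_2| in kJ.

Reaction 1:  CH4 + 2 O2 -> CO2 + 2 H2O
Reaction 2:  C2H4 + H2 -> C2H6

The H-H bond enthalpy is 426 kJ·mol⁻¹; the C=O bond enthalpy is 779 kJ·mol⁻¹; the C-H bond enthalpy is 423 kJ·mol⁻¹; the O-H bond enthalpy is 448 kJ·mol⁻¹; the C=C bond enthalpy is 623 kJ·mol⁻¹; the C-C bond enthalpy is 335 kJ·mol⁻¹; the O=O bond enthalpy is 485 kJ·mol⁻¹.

Reaction 1:
  Bonds broken (reactants):
    C-H: 4 × 423 = 1692
    O=O: 2 × 485 = 970
    Σ(broken) = 2662 kJ
  Bonds formed (products):
    C=O: 2 × 779 = 1558
    O-H: 4 × 448 = 1792
    Σ(formed) = 3350 kJ
  ΔH_1 = 2662 − 3350 = −688 kJ
Reaction 2:
  Bonds broken (reactants):
    C-H: 4 × 423 = 1692
    C=C: 1 × 623 = 623
    H-H: 1 × 426 = 426
    Σ(broken) = 2741 kJ
  Bonds formed (products):
    C-C: 1 × 335 = 335
    C-H: 6 × 423 = 2538
    Σ(formed) = 2873 kJ
  ΔH_2 = 2741 − 2873 = −132 kJ
ΔH_1 − ΔH_2 = −556 kJ, so reaction 1 has the more negative ΔH; |ΔH_1 − ΔH_2| = 556 kJ.

Reaction 1, by 556 kJ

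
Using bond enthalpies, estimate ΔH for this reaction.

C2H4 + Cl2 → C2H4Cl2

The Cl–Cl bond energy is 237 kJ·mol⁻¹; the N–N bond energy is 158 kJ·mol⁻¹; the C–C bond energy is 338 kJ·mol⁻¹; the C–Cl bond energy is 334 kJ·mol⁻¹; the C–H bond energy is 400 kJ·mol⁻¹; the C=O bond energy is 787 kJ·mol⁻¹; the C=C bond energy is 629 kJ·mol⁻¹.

Bonds broken (reactants):
  C–H: 4 × 400 = 1600
  C=C: 1 × 629 = 629
  Cl–Cl: 1 × 237 = 237
  Σ(broken) = 2466 kJ
Bonds formed (products):
  C–C: 1 × 338 = 338
  C–Cl: 2 × 334 = 668
  C–H: 4 × 400 = 1600
  Σ(formed) = 2606 kJ
ΔH = Σ(broken) − Σ(formed) = 2466 − 2606 = −140 kJ

ΔH ≈ −140 kJ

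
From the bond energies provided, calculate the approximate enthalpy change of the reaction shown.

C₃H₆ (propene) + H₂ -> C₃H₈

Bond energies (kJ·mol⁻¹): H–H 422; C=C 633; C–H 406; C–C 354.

Bonds broken (reactants):
  C–C: 1 × 354 = 354
  C–H: 6 × 406 = 2436
  C=C: 1 × 633 = 633
  H–H: 1 × 422 = 422
  Σ(broken) = 3845 kJ
Bonds formed (products):
  C–C: 2 × 354 = 708
  C–H: 8 × 406 = 3248
  Σ(formed) = 3956 kJ
ΔH = Σ(broken) − Σ(formed) = 3845 − 3956 = −111 kJ

ΔH ≈ −111 kJ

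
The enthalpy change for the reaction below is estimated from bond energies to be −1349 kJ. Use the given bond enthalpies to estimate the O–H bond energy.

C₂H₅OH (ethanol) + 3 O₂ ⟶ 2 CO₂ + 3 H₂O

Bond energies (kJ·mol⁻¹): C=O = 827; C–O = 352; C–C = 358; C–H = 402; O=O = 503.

D(O–H) ≈ 454 kJ/mol

Let D be the O–H bond energy.
Σ(broken) = 1×358 + 5×402 + 1×352 + 1×D + 3×503 = 4229 + D
Σ(formed) = 4×827 + 6×D = 3308 + 6D
ΔH = Σ(broken) − Σ(formed) = (4229 + D) − (3308 + 6D) = +921 − 5D
Setting this equal to −1349 kJ gives 5D = 2270, so D = 454 kJ/mol.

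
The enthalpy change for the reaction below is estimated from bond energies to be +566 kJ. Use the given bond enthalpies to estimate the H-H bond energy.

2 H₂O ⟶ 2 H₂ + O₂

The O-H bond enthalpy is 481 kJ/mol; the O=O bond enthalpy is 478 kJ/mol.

D(H-H) ≈ 440 kJ/mol

Let D be the H-H bond energy.
Σ(broken) = 4×481 = 1924
Σ(formed) = 2×D + 1×478 = 478 + 2D
ΔH = Σ(broken) − Σ(formed) = (1924) − (478 + 2D) = +1446 − 2D
Setting this equal to +566 kJ gives 2D = 880, so D = 440 kJ/mol.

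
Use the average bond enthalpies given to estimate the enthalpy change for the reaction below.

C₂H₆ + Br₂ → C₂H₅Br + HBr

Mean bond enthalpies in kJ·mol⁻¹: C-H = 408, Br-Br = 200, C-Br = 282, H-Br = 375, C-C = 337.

ΔH ≈ −49 kJ

Bonds broken (reactants):
  Br-Br: 1 × 200 = 200
  C-C: 1 × 337 = 337
  C-H: 6 × 408 = 2448
  Σ(broken) = 2985 kJ
Bonds formed (products):
  C-Br: 1 × 282 = 282
  C-C: 1 × 337 = 337
  C-H: 5 × 408 = 2040
  H-Br: 1 × 375 = 375
  Σ(formed) = 3034 kJ
ΔH = Σ(broken) − Σ(formed) = 2985 − 3034 = −49 kJ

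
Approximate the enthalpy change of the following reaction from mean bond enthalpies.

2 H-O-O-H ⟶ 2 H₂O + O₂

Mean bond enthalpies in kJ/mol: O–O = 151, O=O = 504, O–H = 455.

ΔH ≈ −202 kJ

Bonds broken (reactants):
  O–H: 4 × 455 = 1820
  O–O: 2 × 151 = 302
  Σ(broken) = 2122 kJ
Bonds formed (products):
  O–H: 4 × 455 = 1820
  O=O: 1 × 504 = 504
  Σ(formed) = 2324 kJ
ΔH = Σ(broken) − Σ(formed) = 2122 − 2324 = −202 kJ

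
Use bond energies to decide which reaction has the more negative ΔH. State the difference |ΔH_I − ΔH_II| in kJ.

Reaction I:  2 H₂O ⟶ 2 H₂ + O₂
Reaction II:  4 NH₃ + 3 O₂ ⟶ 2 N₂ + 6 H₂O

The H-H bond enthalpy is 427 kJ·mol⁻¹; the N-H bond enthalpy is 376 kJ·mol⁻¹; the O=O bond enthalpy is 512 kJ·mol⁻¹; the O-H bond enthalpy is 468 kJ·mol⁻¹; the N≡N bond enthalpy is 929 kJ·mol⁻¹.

Reaction II, by 1932 kJ

Reaction I:
  Bonds broken (reactants):
    O-H: 4 × 468 = 1872
    Σ(broken) = 1872 kJ
  Bonds formed (products):
    H-H: 2 × 427 = 854
    O=O: 1 × 512 = 512
    Σ(formed) = 1366 kJ
  ΔH_I = 1872 − 1366 = +506 kJ
Reaction II:
  Bonds broken (reactants):
    N-H: 12 × 376 = 4512
    O=O: 3 × 512 = 1536
    Σ(broken) = 6048 kJ
  Bonds formed (products):
    N≡N: 2 × 929 = 1858
    O-H: 12 × 468 = 5616
    Σ(formed) = 7474 kJ
  ΔH_II = 6048 − 7474 = −1426 kJ
ΔH_I − ΔH_II = +1932 kJ, so reaction II has the more negative ΔH; |ΔH_I − ΔH_II| = 1932 kJ.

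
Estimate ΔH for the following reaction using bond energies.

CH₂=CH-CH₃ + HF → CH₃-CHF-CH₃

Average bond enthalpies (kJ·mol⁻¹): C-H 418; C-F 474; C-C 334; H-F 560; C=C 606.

ΔH ≈ −60 kJ

Bonds broken (reactants):
  C-C: 1 × 334 = 334
  C-H: 6 × 418 = 2508
  C=C: 1 × 606 = 606
  H-F: 1 × 560 = 560
  Σ(broken) = 4008 kJ
Bonds formed (products):
  C-C: 2 × 334 = 668
  C-F: 1 × 474 = 474
  C-H: 7 × 418 = 2926
  Σ(formed) = 4068 kJ
ΔH = Σ(broken) − Σ(formed) = 4008 − 4068 = −60 kJ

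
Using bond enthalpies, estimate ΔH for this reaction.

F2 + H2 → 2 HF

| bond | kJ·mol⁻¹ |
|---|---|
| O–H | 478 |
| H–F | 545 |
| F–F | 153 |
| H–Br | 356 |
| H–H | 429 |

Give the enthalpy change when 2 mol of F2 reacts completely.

Bonds broken (reactants):
  F–F: 1 × 153 = 153
  H–H: 1 × 429 = 429
  Σ(broken) = 582 kJ
Bonds formed (products):
  H–F: 2 × 545 = 1090
  Σ(formed) = 1090 kJ
ΔH = Σ(broken) − Σ(formed) = 582 − 1090 = −508 kJ
For 2× the reaction as written: 2 × (−508) = −1016 kJ

ΔH = −1016 kJ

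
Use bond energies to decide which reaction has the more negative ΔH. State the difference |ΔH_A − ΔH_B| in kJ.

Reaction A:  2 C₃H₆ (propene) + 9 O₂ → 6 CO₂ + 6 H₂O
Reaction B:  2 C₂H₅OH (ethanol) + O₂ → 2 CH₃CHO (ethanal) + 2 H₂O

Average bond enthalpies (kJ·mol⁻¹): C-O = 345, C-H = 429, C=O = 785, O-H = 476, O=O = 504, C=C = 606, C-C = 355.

Reaction A, by 3056 kJ

Reaction A:
  Bonds broken (reactants):
    C-C: 2 × 355 = 710
    C-H: 12 × 429 = 5148
    C=C: 2 × 606 = 1212
    O=O: 9 × 504 = 4536
    Σ(broken) = 11606 kJ
  Bonds formed (products):
    C=O: 12 × 785 = 9420
    O-H: 12 × 476 = 5712
    Σ(formed) = 15132 kJ
  ΔH_A = 11606 − 15132 = −3526 kJ
Reaction B:
  Bonds broken (reactants):
    C-C: 2 × 355 = 710
    C-H: 10 × 429 = 4290
    C-O: 2 × 345 = 690
    O-H: 2 × 476 = 952
    O=O: 1 × 504 = 504
    Σ(broken) = 7146 kJ
  Bonds formed (products):
    C-C: 2 × 355 = 710
    C-H: 8 × 429 = 3432
    C=O: 2 × 785 = 1570
    O-H: 4 × 476 = 1904
    Σ(formed) = 7616 kJ
  ΔH_B = 7146 − 7616 = −470 kJ
ΔH_A − ΔH_B = −3056 kJ, so reaction A has the more negative ΔH; |ΔH_A − ΔH_B| = 3056 kJ.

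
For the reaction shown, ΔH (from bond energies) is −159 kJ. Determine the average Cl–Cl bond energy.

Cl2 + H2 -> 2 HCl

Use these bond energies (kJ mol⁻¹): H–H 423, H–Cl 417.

Let D be the Cl–Cl bond energy.
Σ(broken) = 1×D + 1×423 = 423 + D
Σ(formed) = 2×417 = 834
ΔH = Σ(broken) − Σ(formed) = (423 + D) − (834) = −411 + D
Setting this equal to −159 kJ gives D = 252 kJ/mol.

D(Cl–Cl) ≈ 252 kJ/mol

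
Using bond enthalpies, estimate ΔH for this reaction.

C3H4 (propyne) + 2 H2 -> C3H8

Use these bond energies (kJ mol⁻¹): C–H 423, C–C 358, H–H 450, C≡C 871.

Bonds broken (reactants):
  C≡C: 1 × 871 = 871
  C–C: 1 × 358 = 358
  C–H: 4 × 423 = 1692
  H–H: 2 × 450 = 900
  Σ(broken) = 3821 kJ
Bonds formed (products):
  C–C: 2 × 358 = 716
  C–H: 8 × 423 = 3384
  Σ(formed) = 4100 kJ
ΔH = Σ(broken) − Σ(formed) = 3821 − 4100 = −279 kJ

ΔH ≈ −279 kJ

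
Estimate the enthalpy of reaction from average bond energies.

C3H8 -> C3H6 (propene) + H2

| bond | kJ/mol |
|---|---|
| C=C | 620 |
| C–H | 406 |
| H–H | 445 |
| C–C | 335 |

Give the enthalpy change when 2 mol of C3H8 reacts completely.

ΔH = +164 kJ

Bonds broken (reactants):
  C–C: 2 × 335 = 670
  C–H: 8 × 406 = 3248
  Σ(broken) = 3918 kJ
Bonds formed (products):
  C–C: 1 × 335 = 335
  C–H: 6 × 406 = 2436
  C=C: 1 × 620 = 620
  H–H: 1 × 445 = 445
  Σ(formed) = 3836 kJ
ΔH = Σ(broken) − Σ(formed) = 3918 − 3836 = +82 kJ
For 2× the reaction as written: 2 × (+82) = +164 kJ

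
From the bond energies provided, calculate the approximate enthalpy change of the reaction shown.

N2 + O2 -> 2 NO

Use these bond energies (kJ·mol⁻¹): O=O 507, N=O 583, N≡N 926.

Bonds broken (reactants):
  N≡N: 1 × 926 = 926
  O=O: 1 × 507 = 507
  Σ(broken) = 1433 kJ
Bonds formed (products):
  N=O: 2 × 583 = 1166
  Σ(formed) = 1166 kJ
ΔH = Σ(broken) − Σ(formed) = 1433 − 1166 = +267 kJ

ΔH ≈ +267 kJ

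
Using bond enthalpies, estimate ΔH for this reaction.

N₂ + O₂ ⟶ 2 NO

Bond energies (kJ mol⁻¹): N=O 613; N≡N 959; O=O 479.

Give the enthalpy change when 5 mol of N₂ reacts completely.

ΔH = +1060 kJ

Bonds broken (reactants):
  N≡N: 1 × 959 = 959
  O=O: 1 × 479 = 479
  Σ(broken) = 1438 kJ
Bonds formed (products):
  N=O: 2 × 613 = 1226
  Σ(formed) = 1226 kJ
ΔH = Σ(broken) − Σ(formed) = 1438 − 1226 = +212 kJ
For 5× the reaction as written: 5 × (+212) = +1060 kJ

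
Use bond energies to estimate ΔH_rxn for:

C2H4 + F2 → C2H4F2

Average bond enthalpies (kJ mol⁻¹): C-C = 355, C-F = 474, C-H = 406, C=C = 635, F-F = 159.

Bonds broken (reactants):
  C-H: 4 × 406 = 1624
  C=C: 1 × 635 = 635
  F-F: 1 × 159 = 159
  Σ(broken) = 2418 kJ
Bonds formed (products):
  C-C: 1 × 355 = 355
  C-F: 2 × 474 = 948
  C-H: 4 × 406 = 1624
  Σ(formed) = 2927 kJ
ΔH = Σ(broken) − Σ(formed) = 2418 − 2927 = −509 kJ

ΔH ≈ −509 kJ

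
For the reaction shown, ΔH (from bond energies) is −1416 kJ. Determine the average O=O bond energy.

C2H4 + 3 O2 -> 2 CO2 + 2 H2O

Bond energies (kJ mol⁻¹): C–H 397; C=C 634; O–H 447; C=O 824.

Let D be the O=O bond energy.
Σ(broken) = 4×397 + 1×634 + 3×D = 2222 + 3D
Σ(formed) = 4×824 + 4×447 = 5084
ΔH = Σ(broken) − Σ(formed) = (2222 + 3D) − (5084) = −2862 + 3D
Setting this equal to −1416 kJ gives 3D = 1446, so D = 482 kJ/mol.

D(O=O) ≈ 482 kJ/mol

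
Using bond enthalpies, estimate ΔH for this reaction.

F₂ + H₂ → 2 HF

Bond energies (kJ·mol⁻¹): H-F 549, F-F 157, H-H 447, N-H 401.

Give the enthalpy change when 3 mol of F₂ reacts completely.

ΔH = −1482 kJ

Bonds broken (reactants):
  F-F: 1 × 157 = 157
  H-H: 1 × 447 = 447
  Σ(broken) = 604 kJ
Bonds formed (products):
  H-F: 2 × 549 = 1098
  Σ(formed) = 1098 kJ
ΔH = Σ(broken) − Σ(formed) = 604 − 1098 = −494 kJ
For 3× the reaction as written: 3 × (−494) = −1482 kJ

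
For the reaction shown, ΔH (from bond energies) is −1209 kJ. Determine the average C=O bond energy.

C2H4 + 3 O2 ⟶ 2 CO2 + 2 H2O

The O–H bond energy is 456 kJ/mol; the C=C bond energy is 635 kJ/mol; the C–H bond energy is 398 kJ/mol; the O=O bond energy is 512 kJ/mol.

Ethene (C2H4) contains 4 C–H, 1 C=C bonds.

Let D be the C=O bond energy.
Σ(broken) = 4×398 + 1×635 + 3×512 = 3763
Σ(formed) = 4×D + 4×456 = 1824 + 4D
ΔH = Σ(broken) − Σ(formed) = (3763) − (1824 + 4D) = +1939 − 4D
Setting this equal to −1209 kJ gives 4D = 3148, so D = 787 kJ/mol.

D(C=O) ≈ 787 kJ/mol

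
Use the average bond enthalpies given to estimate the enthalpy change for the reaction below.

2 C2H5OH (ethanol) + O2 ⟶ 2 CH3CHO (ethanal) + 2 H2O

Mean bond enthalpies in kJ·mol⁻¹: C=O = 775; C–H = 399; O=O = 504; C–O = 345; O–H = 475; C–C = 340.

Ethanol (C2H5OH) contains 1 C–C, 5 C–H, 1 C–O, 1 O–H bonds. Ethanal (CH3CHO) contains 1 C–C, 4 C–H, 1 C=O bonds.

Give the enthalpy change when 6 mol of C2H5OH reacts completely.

Bonds broken (reactants):
  C–C: 2 × 340 = 680
  C–H: 10 × 399 = 3990
  C–O: 2 × 345 = 690
  O–H: 2 × 475 = 950
  O=O: 1 × 504 = 504
  Σ(broken) = 6814 kJ
Bonds formed (products):
  C–C: 2 × 340 = 680
  C–H: 8 × 399 = 3192
  C=O: 2 × 775 = 1550
  O–H: 4 × 475 = 1900
  Σ(formed) = 7322 kJ
ΔH = Σ(broken) − Σ(formed) = 6814 − 7322 = −508 kJ
For 3× the reaction as written: 3 × (−508) = −1524 kJ

ΔH = −1524 kJ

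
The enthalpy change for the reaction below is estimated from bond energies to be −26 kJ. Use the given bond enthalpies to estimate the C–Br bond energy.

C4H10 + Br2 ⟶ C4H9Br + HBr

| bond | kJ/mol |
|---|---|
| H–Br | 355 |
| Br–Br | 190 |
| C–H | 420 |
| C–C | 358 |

D(C–Br) ≈ 281 kJ/mol

Let D be the C–Br bond energy.
Σ(broken) = 1×190 + 3×358 + 10×420 = 5464
Σ(formed) = 1×D + 3×358 + 9×420 + 1×355 = 5209 + D
ΔH = Σ(broken) − Σ(formed) = (5464) − (5209 + D) = +255 − D
Setting this equal to −26 kJ gives D = 281 kJ/mol.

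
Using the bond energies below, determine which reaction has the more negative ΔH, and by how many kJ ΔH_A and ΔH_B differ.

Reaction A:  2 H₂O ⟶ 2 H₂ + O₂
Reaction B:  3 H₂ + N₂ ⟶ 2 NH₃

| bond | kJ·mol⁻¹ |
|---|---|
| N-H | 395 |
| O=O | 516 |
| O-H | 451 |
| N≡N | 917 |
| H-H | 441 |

Reaction B, by 536 kJ

Reaction A:
  Bonds broken (reactants):
    O-H: 4 × 451 = 1804
    Σ(broken) = 1804 kJ
  Bonds formed (products):
    H-H: 2 × 441 = 882
    O=O: 1 × 516 = 516
    Σ(formed) = 1398 kJ
  ΔH_A = 1804 − 1398 = +406 kJ
Reaction B:
  Bonds broken (reactants):
    H-H: 3 × 441 = 1323
    N≡N: 1 × 917 = 917
    Σ(broken) = 2240 kJ
  Bonds formed (products):
    N-H: 6 × 395 = 2370
    Σ(formed) = 2370 kJ
  ΔH_B = 2240 − 2370 = −130 kJ
ΔH_A − ΔH_B = +536 kJ, so reaction B has the more negative ΔH; |ΔH_A − ΔH_B| = 536 kJ.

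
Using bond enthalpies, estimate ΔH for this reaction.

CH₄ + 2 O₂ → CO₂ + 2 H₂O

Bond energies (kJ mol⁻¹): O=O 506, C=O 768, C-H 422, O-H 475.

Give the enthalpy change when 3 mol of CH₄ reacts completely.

Bonds broken (reactants):
  C-H: 4 × 422 = 1688
  O=O: 2 × 506 = 1012
  Σ(broken) = 2700 kJ
Bonds formed (products):
  C=O: 2 × 768 = 1536
  O-H: 4 × 475 = 1900
  Σ(formed) = 3436 kJ
ΔH = Σ(broken) − Σ(formed) = 2700 − 3436 = −736 kJ
For 3× the reaction as written: 3 × (−736) = −2208 kJ

ΔH = −2208 kJ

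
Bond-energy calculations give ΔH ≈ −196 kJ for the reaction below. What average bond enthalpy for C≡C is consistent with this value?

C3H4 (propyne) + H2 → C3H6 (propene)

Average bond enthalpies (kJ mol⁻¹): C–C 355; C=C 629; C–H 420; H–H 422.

D(C≡C) ≈ 851 kJ/mol

Let D be the C≡C bond energy.
Σ(broken) = 1×D + 1×355 + 4×420 + 1×422 = 2457 + D
Σ(formed) = 1×355 + 6×420 + 1×629 = 3504
ΔH = Σ(broken) − Σ(formed) = (2457 + D) − (3504) = −1047 + D
Setting this equal to −196 kJ gives D = 851 kJ/mol.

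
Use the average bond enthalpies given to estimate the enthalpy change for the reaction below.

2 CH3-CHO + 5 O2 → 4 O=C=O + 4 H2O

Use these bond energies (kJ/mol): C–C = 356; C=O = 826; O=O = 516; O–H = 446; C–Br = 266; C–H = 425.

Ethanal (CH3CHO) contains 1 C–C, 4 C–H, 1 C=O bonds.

ΔH ≈ −1832 kJ

Bonds broken (reactants):
  C–C: 2 × 356 = 712
  C–H: 8 × 425 = 3400
  C=O: 2 × 826 = 1652
  O=O: 5 × 516 = 2580
  Σ(broken) = 8344 kJ
Bonds formed (products):
  C=O: 8 × 826 = 6608
  O–H: 8 × 446 = 3568
  Σ(formed) = 10176 kJ
ΔH = Σ(broken) − Σ(formed) = 8344 − 10176 = −1832 kJ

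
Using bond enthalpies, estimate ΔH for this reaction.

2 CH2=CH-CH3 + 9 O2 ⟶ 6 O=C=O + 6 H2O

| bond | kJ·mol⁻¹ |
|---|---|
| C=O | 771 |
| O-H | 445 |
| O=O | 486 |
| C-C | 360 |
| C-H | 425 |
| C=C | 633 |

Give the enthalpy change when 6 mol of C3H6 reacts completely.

ΔH = −9396 kJ

Bonds broken (reactants):
  C-C: 2 × 360 = 720
  C-H: 12 × 425 = 5100
  C=C: 2 × 633 = 1266
  O=O: 9 × 486 = 4374
  Σ(broken) = 11460 kJ
Bonds formed (products):
  C=O: 12 × 771 = 9252
  O-H: 12 × 445 = 5340
  Σ(formed) = 14592 kJ
ΔH = Σ(broken) − Σ(formed) = 11460 − 14592 = −3132 kJ
For 3× the reaction as written: 3 × (−3132) = −9396 kJ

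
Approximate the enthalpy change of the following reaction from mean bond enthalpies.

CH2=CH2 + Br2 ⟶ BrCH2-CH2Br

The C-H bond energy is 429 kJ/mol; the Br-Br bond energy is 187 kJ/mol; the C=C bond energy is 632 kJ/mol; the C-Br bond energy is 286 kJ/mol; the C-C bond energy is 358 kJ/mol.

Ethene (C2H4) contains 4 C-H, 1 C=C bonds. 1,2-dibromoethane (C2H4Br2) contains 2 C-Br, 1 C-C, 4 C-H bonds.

Bonds broken (reactants):
  Br-Br: 1 × 187 = 187
  C-H: 4 × 429 = 1716
  C=C: 1 × 632 = 632
  Σ(broken) = 2535 kJ
Bonds formed (products):
  C-Br: 2 × 286 = 572
  C-C: 1 × 358 = 358
  C-H: 4 × 429 = 1716
  Σ(formed) = 2646 kJ
ΔH = Σ(broken) − Σ(formed) = 2535 − 2646 = −111 kJ

ΔH ≈ −111 kJ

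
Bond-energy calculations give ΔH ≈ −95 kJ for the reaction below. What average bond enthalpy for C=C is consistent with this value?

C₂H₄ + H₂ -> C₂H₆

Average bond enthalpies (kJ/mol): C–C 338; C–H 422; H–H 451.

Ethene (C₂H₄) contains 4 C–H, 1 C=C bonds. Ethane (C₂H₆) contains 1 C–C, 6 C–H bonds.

Let D be the C=C bond energy.
Σ(broken) = 4×422 + 1×D + 1×451 = 2139 + D
Σ(formed) = 1×338 + 6×422 = 2870
ΔH = Σ(broken) − Σ(formed) = (2139 + D) − (2870) = −731 + D
Setting this equal to −95 kJ gives D = 636 kJ/mol.

D(C=C) ≈ 636 kJ/mol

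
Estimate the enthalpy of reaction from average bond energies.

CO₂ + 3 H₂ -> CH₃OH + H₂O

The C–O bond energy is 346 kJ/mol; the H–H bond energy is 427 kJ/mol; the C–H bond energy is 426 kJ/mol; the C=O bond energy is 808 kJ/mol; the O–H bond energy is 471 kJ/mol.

ΔH ≈ −140 kJ

Bonds broken (reactants):
  C=O: 2 × 808 = 1616
  H–H: 3 × 427 = 1281
  Σ(broken) = 2897 kJ
Bonds formed (products):
  C–H: 3 × 426 = 1278
  C–O: 1 × 346 = 346
  O–H: 3 × 471 = 1413
  Σ(formed) = 3037 kJ
ΔH = Σ(broken) − Σ(formed) = 2897 − 3037 = −140 kJ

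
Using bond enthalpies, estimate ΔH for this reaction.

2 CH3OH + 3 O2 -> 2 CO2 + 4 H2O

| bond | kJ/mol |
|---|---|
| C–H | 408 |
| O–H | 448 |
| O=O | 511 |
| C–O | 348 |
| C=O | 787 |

ΔH ≈ −1159 kJ

Bonds broken (reactants):
  C–H: 6 × 408 = 2448
  C–O: 2 × 348 = 696
  O–H: 2 × 448 = 896
  O=O: 3 × 511 = 1533
  Σ(broken) = 5573 kJ
Bonds formed (products):
  C=O: 4 × 787 = 3148
  O–H: 8 × 448 = 3584
  Σ(formed) = 6732 kJ
ΔH = Σ(broken) − Σ(formed) = 5573 − 6732 = −1159 kJ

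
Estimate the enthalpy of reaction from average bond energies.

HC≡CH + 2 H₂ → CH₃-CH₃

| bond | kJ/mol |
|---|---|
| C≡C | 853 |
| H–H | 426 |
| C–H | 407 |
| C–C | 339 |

ΔH ≈ −262 kJ

Bonds broken (reactants):
  C≡C: 1 × 853 = 853
  C–H: 2 × 407 = 814
  H–H: 2 × 426 = 852
  Σ(broken) = 2519 kJ
Bonds formed (products):
  C–C: 1 × 339 = 339
  C–H: 6 × 407 = 2442
  Σ(formed) = 2781 kJ
ΔH = Σ(broken) − Σ(formed) = 2519 − 2781 = −262 kJ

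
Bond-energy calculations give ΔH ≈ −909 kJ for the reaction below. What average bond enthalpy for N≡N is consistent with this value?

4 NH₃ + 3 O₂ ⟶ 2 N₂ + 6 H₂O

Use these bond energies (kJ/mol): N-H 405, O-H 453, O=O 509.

D(N≡N) ≈ 930 kJ/mol

Let D be the N≡N bond energy.
Σ(broken) = 12×405 + 3×509 = 6387
Σ(formed) = 2×D + 12×453 = 5436 + 2D
ΔH = Σ(broken) − Σ(formed) = (6387) − (5436 + 2D) = +951 − 2D
Setting this equal to −909 kJ gives 2D = 1860, so D = 930 kJ/mol.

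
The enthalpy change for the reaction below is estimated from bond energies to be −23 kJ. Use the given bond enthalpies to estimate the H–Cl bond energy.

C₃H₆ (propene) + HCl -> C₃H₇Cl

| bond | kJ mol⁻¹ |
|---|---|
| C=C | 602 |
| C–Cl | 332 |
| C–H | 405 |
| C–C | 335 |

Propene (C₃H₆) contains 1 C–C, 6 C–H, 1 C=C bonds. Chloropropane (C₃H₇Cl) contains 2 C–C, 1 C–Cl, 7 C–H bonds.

D(H–Cl) ≈ 447 kJ/mol

Let D be the H–Cl bond energy.
Σ(broken) = 1×335 + 6×405 + 1×602 + 1×D = 3367 + D
Σ(formed) = 2×335 + 1×332 + 7×405 = 3837
ΔH = Σ(broken) − Σ(formed) = (3367 + D) − (3837) = −470 + D
Setting this equal to −23 kJ gives D = 447 kJ/mol.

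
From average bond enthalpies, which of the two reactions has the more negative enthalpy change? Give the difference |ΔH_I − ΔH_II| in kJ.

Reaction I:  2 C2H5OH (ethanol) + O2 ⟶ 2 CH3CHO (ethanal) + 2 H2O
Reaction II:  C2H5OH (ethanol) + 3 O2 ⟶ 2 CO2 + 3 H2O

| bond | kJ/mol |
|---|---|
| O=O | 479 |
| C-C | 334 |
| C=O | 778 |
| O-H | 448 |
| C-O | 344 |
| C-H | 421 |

Reaction I:
  Bonds broken (reactants):
    C-C: 2 × 334 = 668
    C-H: 10 × 421 = 4210
    C-O: 2 × 344 = 688
    O-H: 2 × 448 = 896
    O=O: 1 × 479 = 479
    Σ(broken) = 6941 kJ
  Bonds formed (products):
    C-C: 2 × 334 = 668
    C-H: 8 × 421 = 3368
    C=O: 2 × 778 = 1556
    O-H: 4 × 448 = 1792
    Σ(formed) = 7384 kJ
  ΔH_I = 6941 − 7384 = −443 kJ
Reaction II:
  Bonds broken (reactants):
    C-C: 1 × 334 = 334
    C-H: 5 × 421 = 2105
    C-O: 1 × 344 = 344
    O-H: 1 × 448 = 448
    O=O: 3 × 479 = 1437
    Σ(broken) = 4668 kJ
  Bonds formed (products):
    C=O: 4 × 778 = 3112
    O-H: 6 × 448 = 2688
    Σ(formed) = 5800 kJ
  ΔH_II = 4668 − 5800 = −1132 kJ
ΔH_I − ΔH_II = +689 kJ, so reaction II has the more negative ΔH; |ΔH_I − ΔH_II| = 689 kJ.

Reaction II, by 689 kJ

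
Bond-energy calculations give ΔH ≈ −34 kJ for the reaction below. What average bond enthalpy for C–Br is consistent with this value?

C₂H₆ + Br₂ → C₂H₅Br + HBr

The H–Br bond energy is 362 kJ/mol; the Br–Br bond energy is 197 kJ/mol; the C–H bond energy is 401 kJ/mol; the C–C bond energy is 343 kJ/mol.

Let D be the C–Br bond energy.
Σ(broken) = 1×197 + 1×343 + 6×401 = 2946
Σ(formed) = 1×D + 1×343 + 5×401 + 1×362 = 2710 + D
ΔH = Σ(broken) − Σ(formed) = (2946) − (2710 + D) = +236 − D
Setting this equal to −34 kJ gives D = 270 kJ/mol.

D(C–Br) ≈ 270 kJ/mol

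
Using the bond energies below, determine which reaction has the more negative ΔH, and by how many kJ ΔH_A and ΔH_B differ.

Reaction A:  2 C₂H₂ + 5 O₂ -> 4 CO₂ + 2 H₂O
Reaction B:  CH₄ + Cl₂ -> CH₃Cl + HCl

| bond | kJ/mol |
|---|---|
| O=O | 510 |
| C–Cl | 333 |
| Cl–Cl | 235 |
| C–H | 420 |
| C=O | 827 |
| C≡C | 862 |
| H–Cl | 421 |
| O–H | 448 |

Reaction A:
  Bonds broken (reactants):
    C≡C: 2 × 862 = 1724
    C–H: 4 × 420 = 1680
    O=O: 5 × 510 = 2550
    Σ(broken) = 5954 kJ
  Bonds formed (products):
    C=O: 8 × 827 = 6616
    O–H: 4 × 448 = 1792
    Σ(formed) = 8408 kJ
  ΔH_A = 5954 − 8408 = −2454 kJ
Reaction B:
  Bonds broken (reactants):
    C–H: 4 × 420 = 1680
    Cl–Cl: 1 × 235 = 235
    Σ(broken) = 1915 kJ
  Bonds formed (products):
    C–Cl: 1 × 333 = 333
    C–H: 3 × 420 = 1260
    H–Cl: 1 × 421 = 421
    Σ(formed) = 2014 kJ
  ΔH_B = 1915 − 2014 = −99 kJ
ΔH_A − ΔH_B = −2355 kJ, so reaction A has the more negative ΔH; |ΔH_A − ΔH_B| = 2355 kJ.

Reaction A, by 2355 kJ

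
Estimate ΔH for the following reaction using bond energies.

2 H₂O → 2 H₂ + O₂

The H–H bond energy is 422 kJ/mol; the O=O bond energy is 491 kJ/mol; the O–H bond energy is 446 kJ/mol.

ΔH ≈ +449 kJ

Bonds broken (reactants):
  O–H: 4 × 446 = 1784
  Σ(broken) = 1784 kJ
Bonds formed (products):
  H–H: 2 × 422 = 844
  O=O: 1 × 491 = 491
  Σ(formed) = 1335 kJ
ΔH = Σ(broken) − Σ(formed) = 1784 − 1335 = +449 kJ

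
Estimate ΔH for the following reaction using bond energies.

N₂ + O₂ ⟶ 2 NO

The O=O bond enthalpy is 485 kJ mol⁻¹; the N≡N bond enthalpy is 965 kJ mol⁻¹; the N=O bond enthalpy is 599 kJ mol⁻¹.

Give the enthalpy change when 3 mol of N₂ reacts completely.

Bonds broken (reactants):
  N≡N: 1 × 965 = 965
  O=O: 1 × 485 = 485
  Σ(broken) = 1450 kJ
Bonds formed (products):
  N=O: 2 × 599 = 1198
  Σ(formed) = 1198 kJ
ΔH = Σ(broken) − Σ(formed) = 1450 − 1198 = +252 kJ
For 3× the reaction as written: 3 × (+252) = +756 kJ

ΔH = +756 kJ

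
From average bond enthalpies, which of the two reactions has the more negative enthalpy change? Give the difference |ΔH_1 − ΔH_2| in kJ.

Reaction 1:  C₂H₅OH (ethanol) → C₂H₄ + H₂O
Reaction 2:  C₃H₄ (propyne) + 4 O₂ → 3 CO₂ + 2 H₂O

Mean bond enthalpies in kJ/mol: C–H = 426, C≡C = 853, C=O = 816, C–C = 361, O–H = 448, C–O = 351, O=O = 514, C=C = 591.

Reaction 1:
  Bonds broken (reactants):
    C–C: 1 × 361 = 361
    C–H: 5 × 426 = 2130
    C–O: 1 × 351 = 351
    O–H: 1 × 448 = 448
    Σ(broken) = 3290 kJ
  Bonds formed (products):
    C–H: 4 × 426 = 1704
    C=C: 1 × 591 = 591
    O–H: 2 × 448 = 896
    Σ(formed) = 3191 kJ
  ΔH_1 = 3290 − 3191 = +99 kJ
Reaction 2:
  Bonds broken (reactants):
    C≡C: 1 × 853 = 853
    C–C: 1 × 361 = 361
    C–H: 4 × 426 = 1704
    O=O: 4 × 514 = 2056
    Σ(broken) = 4974 kJ
  Bonds formed (products):
    C=O: 6 × 816 = 4896
    O–H: 4 × 448 = 1792
    Σ(formed) = 6688 kJ
  ΔH_2 = 4974 − 6688 = −1714 kJ
ΔH_1 − ΔH_2 = +1813 kJ, so reaction 2 has the more negative ΔH; |ΔH_1 − ΔH_2| = 1813 kJ.

Reaction 2, by 1813 kJ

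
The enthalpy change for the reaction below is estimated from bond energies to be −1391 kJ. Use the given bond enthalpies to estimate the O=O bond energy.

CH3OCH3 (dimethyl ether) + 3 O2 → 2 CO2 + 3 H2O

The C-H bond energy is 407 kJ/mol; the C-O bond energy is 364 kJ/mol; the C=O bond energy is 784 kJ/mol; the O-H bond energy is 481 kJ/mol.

Let D be the O=O bond energy.
Σ(broken) = 6×407 + 2×364 + 3×D = 3170 + 3D
Σ(formed) = 4×784 + 6×481 = 6022
ΔH = Σ(broken) − Σ(formed) = (3170 + 3D) − (6022) = −2852 + 3D
Setting this equal to −1391 kJ gives 3D = 1461, so D = 487 kJ/mol.

D(O=O) ≈ 487 kJ/mol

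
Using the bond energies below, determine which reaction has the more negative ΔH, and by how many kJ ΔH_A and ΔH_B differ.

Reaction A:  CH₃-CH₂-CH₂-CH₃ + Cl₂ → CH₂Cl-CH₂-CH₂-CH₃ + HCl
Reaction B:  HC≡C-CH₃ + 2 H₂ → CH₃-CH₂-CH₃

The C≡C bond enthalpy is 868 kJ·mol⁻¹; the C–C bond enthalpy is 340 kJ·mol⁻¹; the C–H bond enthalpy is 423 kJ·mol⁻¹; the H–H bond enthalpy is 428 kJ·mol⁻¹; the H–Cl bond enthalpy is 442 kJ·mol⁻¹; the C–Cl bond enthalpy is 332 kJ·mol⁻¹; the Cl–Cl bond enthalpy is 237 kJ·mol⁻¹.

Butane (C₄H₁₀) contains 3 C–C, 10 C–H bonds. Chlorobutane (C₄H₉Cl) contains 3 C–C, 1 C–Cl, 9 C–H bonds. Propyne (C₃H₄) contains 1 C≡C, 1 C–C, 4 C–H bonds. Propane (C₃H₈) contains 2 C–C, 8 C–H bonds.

Reaction A:
  Bonds broken (reactants):
    C–C: 3 × 340 = 1020
    C–H: 10 × 423 = 4230
    Cl–Cl: 1 × 237 = 237
    Σ(broken) = 5487 kJ
  Bonds formed (products):
    C–C: 3 × 340 = 1020
    C–Cl: 1 × 332 = 332
    C–H: 9 × 423 = 3807
    H–Cl: 1 × 442 = 442
    Σ(formed) = 5601 kJ
  ΔH_A = 5487 − 5601 = −114 kJ
Reaction B:
  Bonds broken (reactants):
    C≡C: 1 × 868 = 868
    C–C: 1 × 340 = 340
    C–H: 4 × 423 = 1692
    H–H: 2 × 428 = 856
    Σ(broken) = 3756 kJ
  Bonds formed (products):
    C–C: 2 × 340 = 680
    C–H: 8 × 423 = 3384
    Σ(formed) = 4064 kJ
  ΔH_B = 3756 − 4064 = −308 kJ
ΔH_A − ΔH_B = +194 kJ, so reaction B has the more negative ΔH; |ΔH_A − ΔH_B| = 194 kJ.

Reaction B, by 194 kJ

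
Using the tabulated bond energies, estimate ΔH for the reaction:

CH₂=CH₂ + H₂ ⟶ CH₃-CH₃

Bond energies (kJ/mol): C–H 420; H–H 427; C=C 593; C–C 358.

ΔH ≈ −178 kJ

Bonds broken (reactants):
  C–H: 4 × 420 = 1680
  C=C: 1 × 593 = 593
  H–H: 1 × 427 = 427
  Σ(broken) = 2700 kJ
Bonds formed (products):
  C–C: 1 × 358 = 358
  C–H: 6 × 420 = 2520
  Σ(formed) = 2878 kJ
ΔH = Σ(broken) − Σ(formed) = 2700 − 2878 = −178 kJ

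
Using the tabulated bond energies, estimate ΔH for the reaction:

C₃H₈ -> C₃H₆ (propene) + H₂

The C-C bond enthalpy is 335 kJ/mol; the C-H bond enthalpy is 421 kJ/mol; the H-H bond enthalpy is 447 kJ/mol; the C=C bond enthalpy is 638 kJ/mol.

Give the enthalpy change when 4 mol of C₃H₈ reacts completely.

ΔH = +368 kJ

Bonds broken (reactants):
  C-C: 2 × 335 = 670
  C-H: 8 × 421 = 3368
  Σ(broken) = 4038 kJ
Bonds formed (products):
  C-C: 1 × 335 = 335
  C-H: 6 × 421 = 2526
  C=C: 1 × 638 = 638
  H-H: 1 × 447 = 447
  Σ(formed) = 3946 kJ
ΔH = Σ(broken) − Σ(formed) = 4038 − 3946 = +92 kJ
For 4× the reaction as written: 4 × (+92) = +368 kJ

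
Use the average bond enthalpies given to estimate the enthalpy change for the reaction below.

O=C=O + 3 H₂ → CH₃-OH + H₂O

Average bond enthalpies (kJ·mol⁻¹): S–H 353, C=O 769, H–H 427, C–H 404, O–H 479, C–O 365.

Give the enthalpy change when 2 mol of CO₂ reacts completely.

Bonds broken (reactants):
  C=O: 2 × 769 = 1538
  H–H: 3 × 427 = 1281
  Σ(broken) = 2819 kJ
Bonds formed (products):
  C–H: 3 × 404 = 1212
  C–O: 1 × 365 = 365
  O–H: 3 × 479 = 1437
  Σ(formed) = 3014 kJ
ΔH = Σ(broken) − Σ(formed) = 2819 − 3014 = −195 kJ
For 2× the reaction as written: 2 × (−195) = −390 kJ

ΔH = −390 kJ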